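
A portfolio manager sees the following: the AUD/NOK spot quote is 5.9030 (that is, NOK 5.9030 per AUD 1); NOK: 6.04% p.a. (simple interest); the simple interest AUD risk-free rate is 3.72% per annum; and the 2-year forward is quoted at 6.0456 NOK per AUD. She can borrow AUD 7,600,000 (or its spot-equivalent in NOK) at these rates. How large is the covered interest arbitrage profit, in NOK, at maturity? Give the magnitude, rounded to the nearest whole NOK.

NOK 917,242

T = 2 years.
Invest the AUD and cover forward: 7,600,000 × 1.074400 × 6.0456 = NOK 49,364,984.06.
Convert at spot and invest in NOK: 7,600,000 × 5.9030 × 1.120800 = NOK 50,282,226.24.
The quoted forward undervalues AUD, so borrow AUD, convert to NOK at spot, deposit the NOK at 6.04%, and buy AUD forward at 6.0456 to cover the loan.
The gap between the two covered legs is NOK 917,242.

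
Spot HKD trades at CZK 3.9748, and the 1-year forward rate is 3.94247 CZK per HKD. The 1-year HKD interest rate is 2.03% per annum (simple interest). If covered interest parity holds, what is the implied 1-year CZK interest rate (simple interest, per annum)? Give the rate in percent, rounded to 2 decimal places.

T = 1 year.
By CIP, F/S equals the CZK-to-HKD growth ratio: 3.94247/3.9748 = 0.9918663.
HKD growth factor: 1 + 0.0203×1 = 1.020300.
So the CZK growth factor = 1.0120012.
(1.0120012 − 1)/T = 0.012001, i.e. 1.20%.

1.20%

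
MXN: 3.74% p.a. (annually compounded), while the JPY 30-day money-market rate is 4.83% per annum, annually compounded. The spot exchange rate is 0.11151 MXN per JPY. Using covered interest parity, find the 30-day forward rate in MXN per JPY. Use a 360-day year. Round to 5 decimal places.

0.11141

T = 30/360 years.
MXN accumulates by (1 + 0.0374)^(30/360) = 1.0030645.
Growth of 1 JPY over T: (1 + 0.0483)^(30/360) = 1.0039386.
So F = 0.11151 × 1.0030645 / 1.0039386 = 0.1114129 (MXN/JPY).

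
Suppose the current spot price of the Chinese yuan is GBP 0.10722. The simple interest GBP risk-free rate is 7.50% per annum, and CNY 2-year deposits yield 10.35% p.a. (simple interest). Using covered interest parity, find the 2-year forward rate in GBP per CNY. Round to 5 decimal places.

0.10216

T = 2 years.
GBP accumulates by 1 + 0.0750×2 = 1.150000.
CNY growth factor: 1 + 0.1035×2 = 1.207000.
Forward (GBP per CNY) = 0.10722 × 1.150000 / 1.207000 = 0.1021566.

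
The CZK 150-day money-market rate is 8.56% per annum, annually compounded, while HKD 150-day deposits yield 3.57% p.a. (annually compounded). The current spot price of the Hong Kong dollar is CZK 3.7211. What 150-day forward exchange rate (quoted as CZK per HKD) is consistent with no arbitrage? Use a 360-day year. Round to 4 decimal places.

3.7948

T = 150/360 years.
Growth of 1 CZK over T: (1 + 0.0856)^(150/360) = 1.0348143.
HKD growth factor: (1 + 0.0357)^(150/360) = 1.014723.
CIP: F = S · (grow CZK)/(grow HKD) = 3.7211 × 1.0348143/1.014723 = 3.794777 CZK per HKD.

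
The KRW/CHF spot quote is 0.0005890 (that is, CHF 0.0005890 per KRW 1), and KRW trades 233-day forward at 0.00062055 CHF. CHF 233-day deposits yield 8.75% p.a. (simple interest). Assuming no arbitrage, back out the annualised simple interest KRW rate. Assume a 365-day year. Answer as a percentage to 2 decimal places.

0.34%

T = 233/365 years.
By CIP, F/S equals the CHF-to-KRW growth ratio: 0.00062055/0.000589 = 1.0535654.
CHF growth factor: 1 + 0.0875×233/365 = 1.0558562.
So the KRW growth factor = 1.0021743.
(1.0021743 − 1)/T = 0.003406, i.e. 0.34%.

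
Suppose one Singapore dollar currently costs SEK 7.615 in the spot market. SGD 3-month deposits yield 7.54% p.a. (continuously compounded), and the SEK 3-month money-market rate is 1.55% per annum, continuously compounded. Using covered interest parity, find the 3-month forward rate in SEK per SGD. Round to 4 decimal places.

7.5018

T = 3/12 years.
SEK accumulates by e^(0.0155×3/12) = 1.0038825.
SGD accumulates by e^(0.0754×3/12) = 1.0190288.
Forward (SEK per SGD) = 7.615 × 1.0038825 / 1.0190288 = 7.501815.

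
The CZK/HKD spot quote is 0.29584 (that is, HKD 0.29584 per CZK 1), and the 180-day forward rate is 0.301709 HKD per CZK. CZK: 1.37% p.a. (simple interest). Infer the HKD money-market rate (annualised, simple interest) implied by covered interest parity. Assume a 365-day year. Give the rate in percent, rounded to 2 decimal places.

T = 180/365 years.
F/S = 0.301709/0.29584 = 1.0198384 = (growth of HKD) / (growth of CZK).
The CZK side grows by 1 + 0.0137×180/365 = 1.0067562.
Hence g_HKD = 1.0267286.
r = (1.0267286 − 1)/(180/365) = 0.054200 → 5.42%.

5.42%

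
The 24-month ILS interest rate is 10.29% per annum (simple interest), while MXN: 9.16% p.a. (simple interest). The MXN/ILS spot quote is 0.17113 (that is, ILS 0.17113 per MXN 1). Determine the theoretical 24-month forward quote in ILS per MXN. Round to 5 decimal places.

0.17440

T = 2 years.
ILS growth factor: 1 + 0.1029×2 = 1.205800.
MXN growth factor: 1 + 0.0916×2 = 1.183200.
So F = 0.17113 × 1.205800 / 1.183200 = 0.1743987 (ILS/MXN).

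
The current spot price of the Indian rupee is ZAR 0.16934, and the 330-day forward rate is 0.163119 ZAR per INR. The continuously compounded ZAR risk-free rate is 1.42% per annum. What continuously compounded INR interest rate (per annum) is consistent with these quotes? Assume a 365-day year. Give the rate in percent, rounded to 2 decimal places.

5.56%

T = 330/365 years.
CIP gives F = S · g_ZAR/g_INR, so g_ZAR/g_INR = 0.163119/0.16934 = 0.9632633.
The ZAR side grows by e^(0.0142×330/365) = 1.0129211.
Hence g_INR = 1.0515516.
r = ln(1.0515516)/(330/365) = 0.055598 → 5.56%.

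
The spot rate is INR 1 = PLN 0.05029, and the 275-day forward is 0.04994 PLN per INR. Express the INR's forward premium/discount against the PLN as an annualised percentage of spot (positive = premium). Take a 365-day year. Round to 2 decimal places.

-0.92%

T = 275/365 years.
INR trades forward at -0.69596% vs spot over the period.
×(1/T) gives -0.92% p.a.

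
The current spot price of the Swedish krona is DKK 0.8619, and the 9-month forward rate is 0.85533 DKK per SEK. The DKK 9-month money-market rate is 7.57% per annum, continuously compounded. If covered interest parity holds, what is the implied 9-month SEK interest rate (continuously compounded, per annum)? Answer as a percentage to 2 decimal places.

8.59%

T = 9/12 years.
F/S = 0.85533/0.8619 = 0.9923773 = (growth of DKK) / (growth of SEK).
The DKK side grows by e^(0.0757×9/12) = 1.0584176.
Hence g_SEK = 1.0665476.
Take logs: ln 1.0665476 / (9/12) = 0.085903, so 8.59%.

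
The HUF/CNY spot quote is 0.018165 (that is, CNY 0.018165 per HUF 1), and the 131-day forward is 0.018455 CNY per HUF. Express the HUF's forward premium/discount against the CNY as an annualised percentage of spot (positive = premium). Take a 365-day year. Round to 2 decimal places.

+4.45%

T = 131/365 years.
Period premium: (0.018455 − 0.018165)/0.018165 = 0.0159648.
Annualise by dividing by T: 0.0159648 / (131/365) = 0.044482 → 4.45%.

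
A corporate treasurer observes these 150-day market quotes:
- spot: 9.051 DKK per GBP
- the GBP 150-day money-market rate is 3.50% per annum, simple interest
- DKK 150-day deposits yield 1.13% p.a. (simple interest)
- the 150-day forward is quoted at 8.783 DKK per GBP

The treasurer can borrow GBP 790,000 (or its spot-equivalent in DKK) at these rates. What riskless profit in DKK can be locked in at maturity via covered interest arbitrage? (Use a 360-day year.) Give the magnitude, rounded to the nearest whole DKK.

T = 150/360 years.
Route A — deposit GBP, sell forward: 790,000 × 1.014583333 × 8.783 = DKK 7,039,757.48.
Route B — convert at spot, deposit DKK: 790,000 × 9.051 × 1.004708333 = DKK 7,183,955.95.
The quoted forward undervalues GBP, so borrow GBP, convert to DKK at spot, deposit the DKK at 1.13%, and buy GBP forward at 8.783 to cover the loan.
Arbitrage profit = |7,039,757.48 − 7,183,955.95| = DKK 144,198.

DKK 144,198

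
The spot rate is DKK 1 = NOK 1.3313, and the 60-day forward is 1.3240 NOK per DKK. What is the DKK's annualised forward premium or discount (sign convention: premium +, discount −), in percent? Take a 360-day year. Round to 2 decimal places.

T = 60/360 years.
DKK trades forward at -0.54834% vs spot over the period.
Annualise by dividing by T: -0.0054834 / (60/360) = -0.032900 → -3.29%.

-3.29%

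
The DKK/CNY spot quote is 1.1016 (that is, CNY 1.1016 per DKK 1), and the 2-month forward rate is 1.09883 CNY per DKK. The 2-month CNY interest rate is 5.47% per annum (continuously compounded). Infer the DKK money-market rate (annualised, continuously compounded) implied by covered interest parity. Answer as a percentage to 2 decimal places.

T = 2/12 years.
By CIP, F/S equals the CNY-to-DKK growth ratio: 1.09883/1.1016 = 0.9974855.
The CNY side grows by e^(0.0547×2/12) = 1.0091584.
So the DKK growth factor = 1.0117023.
Take logs: ln 1.0117023 / (2/12) = 0.069806, so 6.98%.

6.98%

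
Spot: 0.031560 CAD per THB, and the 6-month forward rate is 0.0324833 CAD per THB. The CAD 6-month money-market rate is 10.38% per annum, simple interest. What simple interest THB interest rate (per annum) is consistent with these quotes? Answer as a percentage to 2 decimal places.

T = 6/12 years.
By CIP, F/S equals the CAD-to-THB growth ratio: 0.0324833/0.03156 = 1.0292554.
CAD growth factor: 1 + 0.1038×6/12 = 1.051900.
Hence g_THB = 1.022001.
r = (1.022001 − 1)/(6/12) = 0.044002 → 4.40%.

4.40%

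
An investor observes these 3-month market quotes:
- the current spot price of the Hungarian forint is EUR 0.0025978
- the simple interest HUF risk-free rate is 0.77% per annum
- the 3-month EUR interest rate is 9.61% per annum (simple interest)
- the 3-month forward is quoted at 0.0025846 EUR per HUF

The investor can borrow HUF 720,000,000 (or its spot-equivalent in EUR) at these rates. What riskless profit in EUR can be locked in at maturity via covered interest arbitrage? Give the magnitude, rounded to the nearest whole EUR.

T = 3/12 years.
Invest the HUF and cover forward: 720,000,000 × 1.001925 × 0.0025846 = EUR 1,864,494.26.
Convert at spot and invest in EUR: 720,000,000 × 0.0025978 × 1.024025 = EUR 1,915,352.74.
The quoted forward undervalues HUF, so borrow HUF, convert to EUR at spot, deposit the EUR at 9.61%, and buy HUF forward at 0.0025846 to cover the loan.
Profit = 1,915,352.74 − 1,864,494.26 = EUR 50,858.

EUR 50,858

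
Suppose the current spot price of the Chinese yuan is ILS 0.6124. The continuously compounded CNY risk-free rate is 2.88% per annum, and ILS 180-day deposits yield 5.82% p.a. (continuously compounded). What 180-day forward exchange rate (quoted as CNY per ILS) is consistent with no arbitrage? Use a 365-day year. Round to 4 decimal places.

1.6094

T = 180/365 years.
ILS accumulates by e^(0.0582×180/365) = 1.0291172.
CNY growth factor: e^(0.0288×180/365) = 1.0143041.
So F = 0.6124 × 1.0291172 / 1.0143041 = 0.6213436 (ILS/CNY).
Invert for CNY per ILS: 1 / 0.6213436 = 1.6094.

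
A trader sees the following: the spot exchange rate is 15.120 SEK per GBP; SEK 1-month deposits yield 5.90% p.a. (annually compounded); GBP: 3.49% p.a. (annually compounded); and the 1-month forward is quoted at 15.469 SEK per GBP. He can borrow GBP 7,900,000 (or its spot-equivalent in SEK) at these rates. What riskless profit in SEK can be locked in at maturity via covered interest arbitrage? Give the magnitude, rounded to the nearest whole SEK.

T = 1/12 years.
Keep in GBP, deliver into the forward: 7,900,000·1.00286282372·15.469 = SEK 122,554,951.66.
Swap to SEK now, deposit: 7,900,000·15.120·1.00478851737 = SEK 120,019,978.82.
The quoted forward overvalues GBP, so borrow SEK, buy GBP at spot, deposit the GBP at 3.49%, and sell the proceeds forward at 15.469.
Profit = 122,554,951.66 − 120,019,978.82 = SEK 2,534,973.

SEK 2,534,973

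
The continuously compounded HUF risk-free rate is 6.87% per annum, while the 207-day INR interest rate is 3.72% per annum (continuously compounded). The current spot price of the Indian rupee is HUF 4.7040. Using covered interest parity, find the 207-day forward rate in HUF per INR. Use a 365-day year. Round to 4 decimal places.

T = 207/365 years.
Growth of 1 HUF over T: e^(0.0687×207/365) = 1.0397303.
INR accumulates by e^(0.0372×207/365) = 1.0213211.
So F = 4.704 × 1.0397303 / 1.0213211 = 4.788789 (HUF/INR).

4.7888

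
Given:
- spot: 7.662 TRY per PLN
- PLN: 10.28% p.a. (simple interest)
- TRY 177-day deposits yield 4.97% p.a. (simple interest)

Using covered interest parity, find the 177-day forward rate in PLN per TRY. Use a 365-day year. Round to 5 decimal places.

0.13380

T = 177/365 years.
TRY growth factor: 1 + 0.0497×177/365 = 1.0241011.
Growth of 1 PLN over T: 1 + 0.1028×177/365 = 1.049851.
CIP: F = S · (grow TRY)/(grow PLN) = 7.662 × 1.0241011/1.049851 = 7.474073 TRY per PLN.
Quoted the other way: 1/7.474073 = 0.13380 PLN per TRY.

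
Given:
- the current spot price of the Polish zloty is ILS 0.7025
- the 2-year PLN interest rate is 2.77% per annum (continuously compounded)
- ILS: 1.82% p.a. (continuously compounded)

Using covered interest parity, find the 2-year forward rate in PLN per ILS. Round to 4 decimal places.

1.4508

T = 2 years.
Growth of 1 ILS over T: e^(0.0182×2) = 1.0370706.
PLN growth factor: e^(0.0277×2) = 1.0569633.
So F = 0.7025 × 1.0370706 / 1.0569633 = 0.6892785 (ILS/PLN).
Invert for PLN per ILS: 1 / 0.6892785 = 1.4508.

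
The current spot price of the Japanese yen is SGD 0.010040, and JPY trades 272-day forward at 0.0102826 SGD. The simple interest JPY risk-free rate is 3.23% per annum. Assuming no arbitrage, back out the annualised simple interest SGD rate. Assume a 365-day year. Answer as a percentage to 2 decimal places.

T = 272/365 years.
By CIP, F/S equals the SGD-to-JPY growth ratio: 0.0102826/0.01004 = 1.0241633.
The JPY side grows by 1 + 0.0323×272/365 = 1.0240701.
Hence g_SGD = 1.048815.
r = (1.048815 − 1)/(272/365) = 0.065505 → 6.55%.

6.55%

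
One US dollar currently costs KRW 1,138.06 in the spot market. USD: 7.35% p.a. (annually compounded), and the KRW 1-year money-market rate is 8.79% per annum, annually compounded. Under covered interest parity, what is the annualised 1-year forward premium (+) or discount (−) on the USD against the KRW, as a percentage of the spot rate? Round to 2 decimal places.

+1.34%

T = 1 year.
CIP forward (KRW per USD) = 1138.06 × 1.087900/1.073500 = 1153.32601.
Annualised premium = (F − S)/S × (1/T) = (1153.32601 − 1138.06)/1138.06 ÷ 1 = 1.34%.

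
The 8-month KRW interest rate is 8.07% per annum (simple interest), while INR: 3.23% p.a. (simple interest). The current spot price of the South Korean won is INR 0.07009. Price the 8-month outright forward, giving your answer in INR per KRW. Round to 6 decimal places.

T = 8/12 years.
Growth of 1 INR over T: 1 + 0.0323×8/12 = 1.0215333.
KRW accumulates by 1 + 0.0807×8/12 = 1.053800.
So F = 0.07009 × 1.0215333 / 1.053800 = 0.06794389 (INR/KRW).

0.067944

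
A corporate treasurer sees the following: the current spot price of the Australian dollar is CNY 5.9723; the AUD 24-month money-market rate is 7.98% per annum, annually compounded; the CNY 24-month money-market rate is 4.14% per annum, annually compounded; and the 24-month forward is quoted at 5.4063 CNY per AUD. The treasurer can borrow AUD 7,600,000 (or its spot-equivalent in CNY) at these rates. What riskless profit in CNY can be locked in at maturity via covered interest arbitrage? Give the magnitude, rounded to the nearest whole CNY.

T = 2 years.
Keep in AUD, deliver into the forward: 7,600,000·1.16596804·5.4063 = CNY 47,907,154.91.
Swap to CNY now, deposit: 7,600,000·5.9723·1.08451396 = CNY 49,225,524.70.
The quoted forward undervalues AUD, so borrow AUD, convert to CNY at spot, deposit the CNY at 4.14%, and buy AUD forward at 5.4063 to cover the loan.
Arbitrage profit = |47,907,154.91 − 49,225,524.70| = CNY 1,318,370.

CNY 1,318,370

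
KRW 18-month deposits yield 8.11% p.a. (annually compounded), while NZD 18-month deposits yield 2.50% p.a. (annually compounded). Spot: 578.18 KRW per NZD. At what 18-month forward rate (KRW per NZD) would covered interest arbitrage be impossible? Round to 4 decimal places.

T = 18/12 years.
Growth of 1 KRW over T: (1 + 0.0811)^(18/12) = 1.12408409.
NZD accumulates by (1 + 0.0250)^(18/12) = 1.037733407.
CIP: F = S · (grow KRW)/(grow NZD) = 578.18 × 1.12408409/1.037733407 = 626.290852 KRW per NZD.

626.2909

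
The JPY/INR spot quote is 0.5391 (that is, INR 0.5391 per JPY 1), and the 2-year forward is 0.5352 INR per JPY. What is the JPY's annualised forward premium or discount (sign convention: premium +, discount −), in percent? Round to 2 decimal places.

T = 2 years.
Period premium: (0.5352 − 0.5391)/0.5391 = -0.0072343.
×(1/T) gives -0.36% p.a.

-0.36%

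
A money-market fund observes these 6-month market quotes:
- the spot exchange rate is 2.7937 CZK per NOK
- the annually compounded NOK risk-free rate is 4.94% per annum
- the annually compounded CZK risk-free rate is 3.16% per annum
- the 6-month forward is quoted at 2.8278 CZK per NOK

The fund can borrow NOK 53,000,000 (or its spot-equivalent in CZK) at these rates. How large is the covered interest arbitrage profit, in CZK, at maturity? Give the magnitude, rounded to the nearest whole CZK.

T = 6/12 years.
Invest the NOK and cover forward: 53,000,000 × 1.02440226474 × 2.8278 = CZK 153,530,650.38.
Convert at spot and invest in CZK: 53,000,000 × 2.7937 × 1.01567711405 = CZK 150,387,349.14.
The quoted forward overvalues NOK, so borrow CZK, buy NOK at spot, deposit the NOK at 4.94%, and sell the proceeds forward at 2.8278.
Profit = 153,530,650.38 − 150,387,349.14 = CZK 3,143,301.

CZK 3,143,301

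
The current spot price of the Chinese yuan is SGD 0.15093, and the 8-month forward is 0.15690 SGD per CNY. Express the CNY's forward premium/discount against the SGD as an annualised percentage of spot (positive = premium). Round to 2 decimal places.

+5.93%

T = 8/12 years.
Period premium: (0.15690 − 0.15093)/0.15093 = 0.0395548.
Annualise by dividing by T: 0.0395548 / (8/12) = 0.059332 → 5.93%.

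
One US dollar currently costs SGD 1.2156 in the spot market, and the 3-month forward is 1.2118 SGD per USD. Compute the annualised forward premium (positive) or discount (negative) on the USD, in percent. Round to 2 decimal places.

T = 3/12 years.
USD trades forward at -0.31260% vs spot over the period.
×(1/T) gives -1.25% p.a.

-1.25%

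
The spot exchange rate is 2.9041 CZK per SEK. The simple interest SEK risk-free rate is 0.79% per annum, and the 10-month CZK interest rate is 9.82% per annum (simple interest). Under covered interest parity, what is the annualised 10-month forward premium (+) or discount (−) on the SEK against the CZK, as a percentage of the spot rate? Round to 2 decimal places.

+8.97%

T = 10/12 years.
F = S · g_CZK/g_SEK = 2.9041 × 1.0818333/1.0065833 = 3.1212043.
Annualised premium = (F − S)/S × (1/T) = (3.1212043 − 2.9041)/2.9041 ÷ (10/12) = 8.97%.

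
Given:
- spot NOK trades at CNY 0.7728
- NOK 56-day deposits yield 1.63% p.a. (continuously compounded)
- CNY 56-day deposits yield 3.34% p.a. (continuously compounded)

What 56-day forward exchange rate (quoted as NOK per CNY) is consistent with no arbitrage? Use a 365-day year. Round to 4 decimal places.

1.2906

T = 56/365 years.
Growth of 1 CNY over T: e^(0.0334×56/365) = 1.0051375.
Growth of 1 NOK over T: e^(0.0163×56/365) = 1.002504.
Forward (CNY per NOK) = 0.7728 × 1.0051375 / 1.002504 = 0.7748301.
Quoted the other way: 1/0.7748301 = 1.2906 NOK per CNY.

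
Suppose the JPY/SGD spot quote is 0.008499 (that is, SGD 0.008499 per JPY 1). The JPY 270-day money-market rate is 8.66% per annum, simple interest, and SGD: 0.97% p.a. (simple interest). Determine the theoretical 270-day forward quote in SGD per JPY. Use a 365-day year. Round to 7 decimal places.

0.0080446

T = 270/365 years.
SGD accumulates by 1 + 0.0097×270/365 = 1.0071753.
JPY accumulates by 1 + 0.0866×270/365 = 1.0640603.
Forward (SGD per JPY) = 0.008499 × 1.0071753 / 1.0640603 = 0.008044641.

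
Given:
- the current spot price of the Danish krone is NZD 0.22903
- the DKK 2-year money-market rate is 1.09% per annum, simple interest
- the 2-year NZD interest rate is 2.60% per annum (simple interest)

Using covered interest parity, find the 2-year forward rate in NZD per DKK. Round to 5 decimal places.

T = 2 years.
Growth of 1 NZD over T: 1 + 0.0260×2 = 1.052000.
DKK accumulates by 1 + 0.0109×2 = 1.021800.
Forward (NZD per DKK) = 0.22903 × 1.052000 / 1.021800 = 0.2357991.

0.23580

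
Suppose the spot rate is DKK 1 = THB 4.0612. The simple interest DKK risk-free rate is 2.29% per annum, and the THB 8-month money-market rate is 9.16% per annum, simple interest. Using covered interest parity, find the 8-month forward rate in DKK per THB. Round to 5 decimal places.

0.23560

T = 8/12 years.
THB accumulates by 1 + 0.0916×8/12 = 1.0610667.
DKK growth factor: 1 + 0.0229×8/12 = 1.0152667.
So F = 4.0612 × 1.0610667 / 1.0152667 = 4.244406 (THB/DKK).
Invert for DKK per THB: 1 / 4.244406 = 0.23560.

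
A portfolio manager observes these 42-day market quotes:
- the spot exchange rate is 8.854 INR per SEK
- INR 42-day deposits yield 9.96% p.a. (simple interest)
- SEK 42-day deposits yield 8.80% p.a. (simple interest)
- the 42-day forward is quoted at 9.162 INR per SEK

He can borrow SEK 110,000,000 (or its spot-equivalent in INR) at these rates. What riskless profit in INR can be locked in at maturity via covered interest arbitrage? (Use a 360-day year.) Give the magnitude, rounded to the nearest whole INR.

T = 42/360 years.
Invest the SEK and cover forward: 110,000,000 × 1.010266666667 × 9.162 = INR 1,018,166,952.00.
Convert at spot and invest in INR: 110,000,000 × 8.854 × 1.011620 = INR 985,257,182.80.
The quoted forward overvalues SEK, so borrow INR, buy SEK at spot, deposit the SEK at 8.80%, and sell the proceeds forward at 9.162.
The gap between the two covered legs is INR 32,909,769.

INR 32,909,769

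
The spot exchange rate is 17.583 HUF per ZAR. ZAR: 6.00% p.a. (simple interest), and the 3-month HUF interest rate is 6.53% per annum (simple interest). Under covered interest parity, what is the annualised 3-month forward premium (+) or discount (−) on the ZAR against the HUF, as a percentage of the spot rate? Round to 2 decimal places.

T = 3/12 years.
CIP forward (HUF per ZAR) = 17.583 × 1.016325/1.015000 = 17.605953.
Annualised premium = (F − S)/S × (1/T) = (17.605953 − 17.583)/17.583 ÷ (3/12) = 0.52%.

+0.52%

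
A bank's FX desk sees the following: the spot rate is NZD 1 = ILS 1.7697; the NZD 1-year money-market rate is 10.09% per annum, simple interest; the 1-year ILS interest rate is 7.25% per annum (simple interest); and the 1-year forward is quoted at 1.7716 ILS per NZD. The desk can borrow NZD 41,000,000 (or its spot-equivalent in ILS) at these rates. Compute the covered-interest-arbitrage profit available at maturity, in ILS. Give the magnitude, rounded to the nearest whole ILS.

T = 1 year.
Invest the NZD and cover forward: 41,000,000 × 1.100900 × 1.7716 = ILS 79,964,532.04.
Convert at spot and invest in ILS: 41,000,000 × 1.7697 × 1.072500 = ILS 77,818,133.25.
The quoted forward overvalues NZD, so borrow ILS, buy NZD at spot, deposit the NZD at 10.09%, and sell the proceeds forward at 1.7716.
Profit = 79,964,532.04 − 77,818,133.25 = ILS 2,146,399.

ILS 2,146,399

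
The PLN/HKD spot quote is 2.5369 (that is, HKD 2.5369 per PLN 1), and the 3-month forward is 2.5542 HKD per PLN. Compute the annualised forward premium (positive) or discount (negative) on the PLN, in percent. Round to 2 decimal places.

+2.73%

T = 3/12 years.
PLN trades forward at +0.68193% vs spot over the period.
Per annum: 0.0068193 / (3/12) = 0.027277 = 2.73%.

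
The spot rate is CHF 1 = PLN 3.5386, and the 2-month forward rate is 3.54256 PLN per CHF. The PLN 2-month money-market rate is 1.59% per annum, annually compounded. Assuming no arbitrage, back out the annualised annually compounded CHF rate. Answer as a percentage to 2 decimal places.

0.91%

T = 2/12 years.
By CIP, F/S equals the PLN-to-CHF growth ratio: 3.54256/3.5386 = 1.0011191.
PLN growth factor: (1 + 0.0159)^(2/12) = 1.0026326.
Hence g_CHF = 1.0015118.
r = 1.0015118^(12/2) − 1 = 0.009105 → 0.91%.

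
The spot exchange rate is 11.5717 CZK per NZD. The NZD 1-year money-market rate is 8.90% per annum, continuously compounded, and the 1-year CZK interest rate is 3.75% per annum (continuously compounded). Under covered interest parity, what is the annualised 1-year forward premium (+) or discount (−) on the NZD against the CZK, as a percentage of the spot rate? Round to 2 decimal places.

-5.02%

T = 1 year.
CIP forward (CZK per NZD) = 11.5717 × 1.038212/1.0930807 = 10.9908425.
Annualised premium = (F − S)/S × (1/T) = (10.9908425 − 11.5717)/11.5717 ÷ 1 = -5.02%.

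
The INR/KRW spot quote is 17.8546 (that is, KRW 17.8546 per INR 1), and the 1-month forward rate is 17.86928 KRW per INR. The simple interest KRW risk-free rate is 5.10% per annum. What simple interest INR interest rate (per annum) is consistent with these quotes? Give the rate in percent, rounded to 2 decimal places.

4.11%

T = 1/12 years.
F/S = 17.86928/17.8546 = 1.0008222 = (growth of KRW) / (growth of INR).
The KRW side grows by 1 + 0.0510×1/12 = 1.004250.
That pins the INR growth at 1.003425.
(1.003425 − 1)/T = 0.041100, i.e. 4.11%.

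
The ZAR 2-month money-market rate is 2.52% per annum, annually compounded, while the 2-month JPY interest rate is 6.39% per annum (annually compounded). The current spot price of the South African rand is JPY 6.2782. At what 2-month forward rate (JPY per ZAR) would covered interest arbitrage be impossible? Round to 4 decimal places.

6.3171

T = 2/12 years.
JPY growth factor: (1 + 0.0639)^(2/12) = 1.010377.
Growth of 1 ZAR over T: (1 + 0.0252)^(2/12) = 1.0041566.
CIP: F = S · (grow JPY)/(grow ZAR) = 6.2782 × 1.010377/1.0041566 = 6.317091 JPY per ZAR.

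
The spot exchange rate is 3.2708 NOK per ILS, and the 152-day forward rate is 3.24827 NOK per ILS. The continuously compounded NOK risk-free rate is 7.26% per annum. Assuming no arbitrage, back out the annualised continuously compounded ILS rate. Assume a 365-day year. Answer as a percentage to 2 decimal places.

8.92%

T = 152/365 years.
By CIP, F/S equals the NOK-to-ILS growth ratio: 3.24827/3.2708 = 0.9931118.
NOK growth factor: e^(0.0726×152/365) = 1.0306951.
So the ILS growth factor = 1.037844.
r = ln(1.037844)/(152/365) = 0.089198 → 8.92%.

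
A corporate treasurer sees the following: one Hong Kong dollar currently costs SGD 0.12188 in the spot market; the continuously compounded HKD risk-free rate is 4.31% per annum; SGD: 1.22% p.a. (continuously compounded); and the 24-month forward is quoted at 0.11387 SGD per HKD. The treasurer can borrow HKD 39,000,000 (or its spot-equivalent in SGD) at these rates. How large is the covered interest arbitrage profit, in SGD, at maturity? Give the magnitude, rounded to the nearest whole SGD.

SGD 30,006

T = 2 years.
Route A — deposit HKD, sell forward: 39,000,000 × 1.090024311 × 0.11387 = SGD 4,840,721.66.
Route B — convert at spot, deposit SGD: 39,000,000 × 0.12188 × 1.024700116 = SGD 4,870,727.56.
The quoted forward undervalues HKD, so borrow HKD, convert to SGD at spot, deposit the SGD at 1.22%, and buy HKD forward at 0.11387 to cover the loan.
The gap between the two covered legs is SGD 30,006.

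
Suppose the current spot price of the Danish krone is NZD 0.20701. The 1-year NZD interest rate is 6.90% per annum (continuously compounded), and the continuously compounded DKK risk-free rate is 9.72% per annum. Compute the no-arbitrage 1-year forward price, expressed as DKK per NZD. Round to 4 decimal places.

4.9688

T = 1 year.
Growth of 1 NZD over T: e^(0.0690×1) = 1.0714362.
DKK growth factor: e^(0.0972×1) = 1.1020808.
So F = 0.20701 × 1.0714362 / 1.1020808 = 0.2012539 (NZD/DKK).
Quoted the other way: 1/0.2012539 = 4.9688 DKK per NZD.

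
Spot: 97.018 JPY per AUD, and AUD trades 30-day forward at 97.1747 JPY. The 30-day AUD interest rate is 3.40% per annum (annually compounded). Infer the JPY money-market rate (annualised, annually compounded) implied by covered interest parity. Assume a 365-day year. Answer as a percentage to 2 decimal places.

5.45%

T = 30/365 years.
F/S = 97.1747/97.018 = 1.0016152 = (growth of JPY) / (growth of AUD).
AUD growth factor: (1 + 0.0340)^(30/365) = 1.0027518.
That pins the JPY growth at 1.0043714.
r = 1.0043714^(365/30) − 1 = 0.054503 → 5.45%.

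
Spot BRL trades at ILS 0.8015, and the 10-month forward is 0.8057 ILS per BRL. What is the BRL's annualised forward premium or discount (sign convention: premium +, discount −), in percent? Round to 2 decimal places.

T = 10/12 years.
BRL trades forward at +0.52402% vs spot over the period.
×(1/T) gives 0.63% p.a.

+0.63%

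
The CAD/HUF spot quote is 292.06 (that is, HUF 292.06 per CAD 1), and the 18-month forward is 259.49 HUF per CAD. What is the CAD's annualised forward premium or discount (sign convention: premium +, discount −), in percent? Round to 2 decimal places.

T = 18/12 years.
CAD trades forward at -11.15182% vs spot over the period.
×(1/T) gives -7.43% p.a.

-7.43%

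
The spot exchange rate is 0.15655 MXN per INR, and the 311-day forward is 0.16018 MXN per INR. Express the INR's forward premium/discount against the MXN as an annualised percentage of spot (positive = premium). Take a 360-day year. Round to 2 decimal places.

T = 311/360 years.
(F − S)/S = (0.16018 − 0.15655)/0.15655 = 0.0231875.
×(1/T) gives 2.68% p.a.

+2.68%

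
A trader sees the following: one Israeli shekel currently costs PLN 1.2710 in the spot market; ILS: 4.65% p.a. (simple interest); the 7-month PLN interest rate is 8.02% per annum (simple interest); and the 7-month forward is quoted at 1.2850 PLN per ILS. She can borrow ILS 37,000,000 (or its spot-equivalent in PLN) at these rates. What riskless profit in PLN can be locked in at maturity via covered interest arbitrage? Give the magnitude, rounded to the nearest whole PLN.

T = 7/12 years.
Keep in ILS, deliver into the forward: 37,000,000·1.027125·1.2850 = PLN 48,834,658.13.
Swap to PLN now, deposit: 37,000,000·1.2710·1.0467833333 = PLN 49,227,079.82.
The quoted forward undervalues ILS, so borrow ILS, convert to PLN at spot, deposit the PLN at 8.02%, and buy ILS forward at 1.2850 to cover the loan.
Profit = 49,227,079.82 − 48,834,658.13 = PLN 392,422.

PLN 392,422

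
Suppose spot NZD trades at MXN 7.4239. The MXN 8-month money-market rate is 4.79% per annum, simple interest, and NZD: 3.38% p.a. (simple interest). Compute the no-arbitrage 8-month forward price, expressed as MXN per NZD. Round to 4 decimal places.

7.4921

T = 8/12 years.
MXN accumulates by 1 + 0.0479×8/12 = 1.0319333.
NZD growth factor: 1 + 0.0338×8/12 = 1.0225333.
So F = 7.4239 × 1.0319333 / 1.0225333 = 7.492147 (MXN/NZD).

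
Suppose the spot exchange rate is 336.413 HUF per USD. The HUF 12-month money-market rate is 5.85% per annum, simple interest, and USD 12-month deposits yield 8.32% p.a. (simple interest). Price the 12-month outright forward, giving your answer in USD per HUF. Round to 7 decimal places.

0.0030419

T = 1 year.
Growth of 1 HUF over T: 1 + 0.0585×1 = 1.058500.
USD accumulates by 1 + 0.0832×1 = 1.083200.
Forward (HUF per USD) = 336.413 × 1.058500 / 1.083200 = 328.7418.
Quoted the other way: 1/328.7418 = 0.0030419 USD per HUF.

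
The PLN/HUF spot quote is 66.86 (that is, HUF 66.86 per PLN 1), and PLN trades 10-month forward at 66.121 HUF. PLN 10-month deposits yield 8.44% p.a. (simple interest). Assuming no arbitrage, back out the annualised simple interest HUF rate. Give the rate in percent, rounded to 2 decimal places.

T = 10/12 years.
CIP gives F = S · g_HUF/g_PLN, so g_HUF/g_PLN = 66.121/66.86 = 0.9889471.
PLN growth factor: 1 + 0.0844×10/12 = 1.0703333.
So the HUF growth factor = 1.058503.
(1.058503 − 1)/T = 0.070204, i.e. 7.02%.

7.02%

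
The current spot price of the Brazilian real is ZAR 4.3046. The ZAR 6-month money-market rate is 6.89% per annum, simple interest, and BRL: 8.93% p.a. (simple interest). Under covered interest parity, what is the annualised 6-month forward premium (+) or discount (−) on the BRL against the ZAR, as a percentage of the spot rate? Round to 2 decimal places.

-1.95%

T = 6/12 years.
No-arbitrage forward: 4.3046 × 1.034450 / 1.044650 = 4.2625697 ZAR/BRL.
(F − S)/S ÷ T = (4.2625697 − 4.3046)/4.3046/(6/12) = -0.019528 → -1.95%.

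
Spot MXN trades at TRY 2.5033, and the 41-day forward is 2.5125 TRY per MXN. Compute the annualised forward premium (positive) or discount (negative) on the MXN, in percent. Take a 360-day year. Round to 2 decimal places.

T = 41/360 years.
(F − S)/S = (2.5125 − 2.5033)/2.5033 = 0.0036751.
Per annum: 0.0036751 / (41/360) = 0.032269 = 3.23%.

+3.23%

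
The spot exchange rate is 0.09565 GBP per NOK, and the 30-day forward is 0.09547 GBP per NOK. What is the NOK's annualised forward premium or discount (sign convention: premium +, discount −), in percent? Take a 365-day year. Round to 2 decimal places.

-2.29%

T = 30/365 years.
NOK trades forward at -0.18819% vs spot over the period.
×(1/T) gives -2.29% p.a.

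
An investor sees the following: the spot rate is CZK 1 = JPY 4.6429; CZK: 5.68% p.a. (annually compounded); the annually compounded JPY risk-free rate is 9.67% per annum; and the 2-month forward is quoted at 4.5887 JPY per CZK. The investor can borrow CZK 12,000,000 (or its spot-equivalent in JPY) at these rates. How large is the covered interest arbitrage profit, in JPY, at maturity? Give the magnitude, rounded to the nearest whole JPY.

JPY 1,004,808

T = 2/12 years.
Keep in CZK, deliver into the forward: 12,000,000·1.0092500992·4.5887 = JPY 55,573,751.16.
Swap to JPY now, deposit: 12,000,000·4.6429·1.0155032257 = JPY 56,578,559.12.
The quoted forward undervalues CZK, so borrow CZK, convert to JPY at spot, deposit the JPY at 9.67%, and buy CZK forward at 4.5887 to cover the loan.
Arbitrage profit = |55,573,751.16 − 56,578,559.12| = JPY 1,004,808.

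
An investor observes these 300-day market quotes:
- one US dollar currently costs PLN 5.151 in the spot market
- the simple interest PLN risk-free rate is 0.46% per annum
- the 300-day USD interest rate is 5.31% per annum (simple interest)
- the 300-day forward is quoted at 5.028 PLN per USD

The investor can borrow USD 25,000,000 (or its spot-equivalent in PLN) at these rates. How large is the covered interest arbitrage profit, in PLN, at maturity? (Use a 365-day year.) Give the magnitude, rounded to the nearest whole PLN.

PLN 1,924,155

T = 300/365 years.
Route A — deposit USD, sell forward: 25,000,000 × 1.04364383562 × 5.028 = PLN 131,186,030.14.
Route B — convert at spot, deposit PLN: 25,000,000 × 5.151 × 1.00378082192 = PLN 129,261,875.34.
The quoted forward overvalues USD, so borrow PLN, buy USD at spot, deposit the USD at 5.31%, and sell the proceeds forward at 5.028.
Profit = 131,186,030.14 − 129,261,875.34 = PLN 1,924,155.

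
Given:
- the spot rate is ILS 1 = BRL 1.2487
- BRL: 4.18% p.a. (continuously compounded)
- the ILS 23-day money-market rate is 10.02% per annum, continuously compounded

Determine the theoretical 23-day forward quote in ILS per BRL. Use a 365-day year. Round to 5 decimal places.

T = 23/365 years.
BRL accumulates by e^(0.0418×23/365) = 1.0026374.
Growth of 1 ILS over T: e^(0.1002×23/365) = 1.0063339.
So F = 1.2487 × 1.0026374 / 1.0063339 = 1.244113 (BRL/ILS).
Quoted the other way: 1/1.244113 = 0.80379 ILS per BRL.

0.80379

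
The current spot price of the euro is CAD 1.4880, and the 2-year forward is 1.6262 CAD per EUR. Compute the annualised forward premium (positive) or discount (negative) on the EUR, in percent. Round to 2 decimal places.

+4.64%

T = 2 years.
Period premium: (1.6262 − 1.488)/1.488 = 0.0928763.
×(1/T) gives 4.64% p.a.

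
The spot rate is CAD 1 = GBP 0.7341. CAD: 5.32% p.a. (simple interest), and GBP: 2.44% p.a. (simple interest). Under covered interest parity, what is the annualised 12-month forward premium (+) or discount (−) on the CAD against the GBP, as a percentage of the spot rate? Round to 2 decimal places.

T = 1 year.
CIP forward (GBP per CAD) = 0.7341 × 1.024400/1.053200 = 0.7140259.
Annualised premium = (F − S)/S × (1/T) = (0.7140259 − 0.7341)/0.7341 ÷ 1 = -2.73%.

-2.73%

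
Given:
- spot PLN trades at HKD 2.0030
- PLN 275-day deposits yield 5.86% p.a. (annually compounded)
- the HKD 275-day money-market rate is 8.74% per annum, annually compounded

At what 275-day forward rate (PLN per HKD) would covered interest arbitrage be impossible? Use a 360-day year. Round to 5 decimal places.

0.48912

T = 275/360 years.
HKD growth factor: (1 + 0.0874)^(275/360) = 1.0660987.
PLN accumulates by (1 + 0.0586)^(275/360) = 1.0444615.
CIP: F = S · (grow HKD)/(grow PLN) = 2.003 × 1.0660987/1.0444615 = 2.044494 HKD per PLN.
Invert for PLN per HKD: 1 / 2.044494 = 0.48912.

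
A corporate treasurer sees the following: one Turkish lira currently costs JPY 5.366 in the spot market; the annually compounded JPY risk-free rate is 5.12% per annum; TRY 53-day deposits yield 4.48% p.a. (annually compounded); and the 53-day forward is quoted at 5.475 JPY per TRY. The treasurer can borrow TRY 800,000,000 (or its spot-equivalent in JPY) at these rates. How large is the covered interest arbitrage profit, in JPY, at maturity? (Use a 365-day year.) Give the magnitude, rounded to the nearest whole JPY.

JPY 83,924,027

T = 53/365 years.
Invest the TRY and cover forward: 800,000,000 × 1.006383991126 × 5.475 = JPY 4,407,961,881.13.
Convert at spot and invest in JPY: 800,000,000 × 5.366 × 1.007276801723 = JPY 4,324,037,854.44.
The quoted forward overvalues TRY, so borrow JPY, buy TRY at spot, deposit the TRY at 4.48%, and sell the proceeds forward at 5.475.
Arbitrage profit = |4,407,961,881.13 − 4,324,037,854.44| = JPY 83,924,027.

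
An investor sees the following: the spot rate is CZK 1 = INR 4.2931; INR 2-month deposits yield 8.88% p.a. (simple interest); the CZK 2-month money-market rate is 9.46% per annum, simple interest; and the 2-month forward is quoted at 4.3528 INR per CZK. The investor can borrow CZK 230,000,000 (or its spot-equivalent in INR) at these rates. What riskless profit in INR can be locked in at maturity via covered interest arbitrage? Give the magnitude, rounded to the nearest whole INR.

T = 2/12 years.
Route A — deposit CZK, sell forward: 230,000,000 × 1.015766666667 × 4.3528 = INR 1,016,928,703.73.
Route B — convert at spot, deposit INR: 230,000,000 × 4.2931 × 1.014800 = INR 1,002,026,712.40.
The quoted forward overvalues CZK, so borrow INR, buy CZK at spot, deposit the CZK at 9.46%, and sell the proceeds forward at 4.3528.
Arbitrage profit = |1,016,928,703.73 − 1,002,026,712.40| = INR 14,901,991.

INR 14,901,991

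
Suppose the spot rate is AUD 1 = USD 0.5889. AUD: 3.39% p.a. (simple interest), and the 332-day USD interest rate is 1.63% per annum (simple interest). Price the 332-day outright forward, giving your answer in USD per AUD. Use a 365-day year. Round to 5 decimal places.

0.57975

T = 332/365 years.
USD growth factor: 1 + 0.0163×332/365 = 1.0148263.
AUD accumulates by 1 + 0.0339×332/365 = 1.0308351.
Forward (USD per AUD) = 0.5889 × 1.0148263 / 1.0308351 = 0.5797544.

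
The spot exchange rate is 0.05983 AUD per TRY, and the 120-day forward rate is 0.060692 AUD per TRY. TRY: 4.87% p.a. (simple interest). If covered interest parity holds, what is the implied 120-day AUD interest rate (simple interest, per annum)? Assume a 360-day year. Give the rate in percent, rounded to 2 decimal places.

T = 120/360 years.
By CIP, F/S equals the AUD-to-TRY growth ratio: 0.060692/0.05983 = 1.0144075.
The TRY side grows by 1 + 0.0487×120/360 = 1.0162333.
Hence g_AUD = 1.0308747.
r = (1.0308747 − 1)/(120/360) = 0.092624 → 9.26%.

9.26%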